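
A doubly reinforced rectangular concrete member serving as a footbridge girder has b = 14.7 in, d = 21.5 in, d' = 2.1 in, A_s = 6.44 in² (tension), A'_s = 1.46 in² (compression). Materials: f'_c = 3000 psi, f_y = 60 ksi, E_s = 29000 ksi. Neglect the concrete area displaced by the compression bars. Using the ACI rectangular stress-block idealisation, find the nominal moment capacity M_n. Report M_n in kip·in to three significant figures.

M_n ≈ 6930 kip·in

Assume both steels yield.
a = (A_s − A'_s) f_y/(0.85 f'_c b) = (6.44 − 1.46) × 60/(0.85 × 3 × 14.7) = 7.971 in.
c = a/β₁ = 7.971/0.85 = 9.378 in; ε'_s = 0.003(c − d')/c = 0.0023 ≥ ε_y = 0.0021, so the compression steel yields.
M_n = (A_s − A'_s) f_y (d − a/2) + A'_s f_y (d − d') = 298.8 × (21.5 − 3.9855) + 87.6 × (21.5 − 2.1) = 5233.3 + 1699.4 = 6932.7 kip·in.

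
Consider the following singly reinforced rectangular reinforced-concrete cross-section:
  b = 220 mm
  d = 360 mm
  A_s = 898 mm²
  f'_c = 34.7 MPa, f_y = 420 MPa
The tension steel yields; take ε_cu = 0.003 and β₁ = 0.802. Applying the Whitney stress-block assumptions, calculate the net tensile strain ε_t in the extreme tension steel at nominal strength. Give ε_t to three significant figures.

a = A_s f_y/(0.85 f'_c b) = 58.12 mm.
β₁ = 0.802, so c = a/β₁ = 58.12/0.802 = 72.47 mm.
From the linear strain diagram with ε_cu = 0.003: ε_t = 0.003 (d − c)/c = 0.003 × (360 − 72.47)/72.47 = 0.0119.
Since ε_t ≥ 0.005, the section is tension-controlled.

ε_t ≈ 0.0119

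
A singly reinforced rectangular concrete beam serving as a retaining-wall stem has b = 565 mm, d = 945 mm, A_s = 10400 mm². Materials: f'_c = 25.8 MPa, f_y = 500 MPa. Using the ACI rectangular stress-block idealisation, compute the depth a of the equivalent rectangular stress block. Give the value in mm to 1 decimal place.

a ≈ 419.7 mm

T = A_s f_y = 10400 × 500 = 5200000 N = 5200 kN.
Setting C = 0.85 f'_c a b equal to T: a = 5200000/(0.85 × 25.8 × 565) = 419.7 mm.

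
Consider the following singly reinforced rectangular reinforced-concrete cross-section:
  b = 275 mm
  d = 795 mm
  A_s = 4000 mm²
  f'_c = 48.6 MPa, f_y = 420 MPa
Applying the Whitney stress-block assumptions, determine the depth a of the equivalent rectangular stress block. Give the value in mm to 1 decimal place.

a ≈ 147.9 mm

T = A_s f_y = 4000 × 420 = 1680000 N = 1680 kN.
Setting C = 0.85 f'_c a b equal to T: a = 1680000/(0.85 × 48.6 × 275) = 147.9 mm.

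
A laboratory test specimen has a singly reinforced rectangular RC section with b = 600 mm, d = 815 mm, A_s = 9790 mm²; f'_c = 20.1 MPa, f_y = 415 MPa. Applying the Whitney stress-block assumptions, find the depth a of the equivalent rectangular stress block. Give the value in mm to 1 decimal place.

T = A_s f_y = 9790 × 415 = 4062850 N = 4062.85 kN.
Setting C = 0.85 f'_c a b equal to T: a = 4062850/(0.85 × 20.1 × 600) = 396.3 mm.

a ≈ 396.3 mm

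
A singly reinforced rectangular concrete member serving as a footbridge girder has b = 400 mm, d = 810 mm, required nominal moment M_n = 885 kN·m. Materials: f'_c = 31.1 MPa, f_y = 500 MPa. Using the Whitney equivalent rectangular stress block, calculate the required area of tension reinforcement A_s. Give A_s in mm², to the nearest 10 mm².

With M_n = 0.85 f'_c a b (d − a/2), solve the quadratic for a:
a = d − √(d² − 2M_n/(0.85 f'_c b)) = 810 − √(810² − 2 × 885×10⁶/(0.85 × 31.1 × 400)) = 110.92 mm.
A_s = 0.85 f'_c a b / f_y = 0.85 × 31.1 × 110.92 × 400 / 500 = 2345.7 mm².

A_s ≈ 2350 mm²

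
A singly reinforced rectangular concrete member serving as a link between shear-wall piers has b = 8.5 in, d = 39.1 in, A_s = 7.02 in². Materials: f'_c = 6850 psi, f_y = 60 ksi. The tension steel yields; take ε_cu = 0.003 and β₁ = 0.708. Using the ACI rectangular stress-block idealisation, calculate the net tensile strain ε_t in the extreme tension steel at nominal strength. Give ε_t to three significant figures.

a = A_s f_y/(0.85 f'_c b) = 8.511 in.
β₁ = 0.708, so c = a/β₁ = 8.511/0.708 = 12.021 in.
From the linear strain diagram with ε_cu = 0.003: ε_t = 0.003 (d − c)/c = 0.003 × (39.1 − 12.021)/12.021 = 0.00676.
Since ε_t ≥ 0.005, the section is tension-controlled.

ε_t ≈ 0.00676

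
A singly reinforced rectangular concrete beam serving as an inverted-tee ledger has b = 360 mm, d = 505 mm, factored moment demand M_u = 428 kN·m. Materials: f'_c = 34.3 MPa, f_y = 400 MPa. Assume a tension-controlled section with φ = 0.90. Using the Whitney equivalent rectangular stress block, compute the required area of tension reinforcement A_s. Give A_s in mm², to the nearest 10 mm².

M_n = M_u/φ = 428/0.90 = 475.556 kN·m.
With M_n = 0.85 f'_c a b (d − a/2), solve the quadratic for a:
a = d − √(d² − 2M_n/(0.85 f'_c b)) = 505 − √(505² − 2 × 475.556×10⁶/(0.85 × 34.3 × 360)) = 99.53 mm.
A_s = 0.85 f'_c a b / f_y = 0.85 × 34.3 × 99.53 × 360 / 400 = 2611.6 mm².

A_s ≈ 2610 mm²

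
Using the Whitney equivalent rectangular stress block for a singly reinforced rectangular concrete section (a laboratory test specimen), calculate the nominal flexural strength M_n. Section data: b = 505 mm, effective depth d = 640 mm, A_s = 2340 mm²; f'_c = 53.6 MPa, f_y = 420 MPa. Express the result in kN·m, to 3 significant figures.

M_n ≈ 608 kN·m

T = A_s f_y = 2340 × 420 = 982800 N = 982.8 kN.
From C = T: a = T/(0.85 f'_c b) = 982800/(0.85 × 53.6 × 505) = 42.72 mm.
M_n = T(d − a/2) = 982.8 kN × (640 − 21.36) mm = 608.00 kN·m.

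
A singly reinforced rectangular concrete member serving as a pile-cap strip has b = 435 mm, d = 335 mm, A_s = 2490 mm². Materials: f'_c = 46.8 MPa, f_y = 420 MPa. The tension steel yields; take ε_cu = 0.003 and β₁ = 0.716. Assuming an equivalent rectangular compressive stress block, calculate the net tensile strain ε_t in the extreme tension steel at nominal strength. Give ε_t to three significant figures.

ε_t ≈ 0.00891

a = A_s f_y/(0.85 f'_c b) = 60.44 mm.
β₁ = 0.716, so c = a/β₁ = 60.44/0.716 = 84.41 mm.
From the linear strain diagram with ε_cu = 0.003: ε_t = 0.003 (d − c)/c = 0.003 × (335 − 84.41)/84.41 = 0.00891.
Since ε_t ≥ 0.005, the section is tension-controlled.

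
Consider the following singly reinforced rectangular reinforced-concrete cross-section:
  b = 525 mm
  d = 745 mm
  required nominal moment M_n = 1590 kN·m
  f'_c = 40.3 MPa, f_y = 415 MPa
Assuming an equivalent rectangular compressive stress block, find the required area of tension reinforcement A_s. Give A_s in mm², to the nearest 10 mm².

With M_n = 0.85 f'_c a b (d − a/2), solve the quadratic for a:
a = d − √(d² − 2M_n/(0.85 f'_c b)) = 745 − √(745² − 2 × 1590×10⁶/(0.85 × 40.3 × 525)) = 130.02 mm.
A_s = 0.85 f'_c a b / f_y = 0.85 × 40.3 × 130.02 × 525 / 415 = 5634.4 mm².

A_s ≈ 5630 mm²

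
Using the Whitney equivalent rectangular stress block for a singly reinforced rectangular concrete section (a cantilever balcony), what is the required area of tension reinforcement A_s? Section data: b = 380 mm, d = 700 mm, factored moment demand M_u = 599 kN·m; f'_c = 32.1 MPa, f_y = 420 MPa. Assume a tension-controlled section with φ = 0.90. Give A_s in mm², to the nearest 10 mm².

M_n = M_u/φ = 599/0.90 = 665.556 kN·m.
With M_n = 0.85 f'_c a b (d − a/2), solve the quadratic for a:
a = d − √(d² − 2M_n/(0.85 f'_c b)) = 700 − √(700² − 2 × 665.556×10⁶/(0.85 × 32.1 × 380)) = 98.65 mm.
A_s = 0.85 f'_c a b / f_y = 0.85 × 32.1 × 98.65 × 380 / 420 = 2435.3 mm².

A_s ≈ 2440 mm²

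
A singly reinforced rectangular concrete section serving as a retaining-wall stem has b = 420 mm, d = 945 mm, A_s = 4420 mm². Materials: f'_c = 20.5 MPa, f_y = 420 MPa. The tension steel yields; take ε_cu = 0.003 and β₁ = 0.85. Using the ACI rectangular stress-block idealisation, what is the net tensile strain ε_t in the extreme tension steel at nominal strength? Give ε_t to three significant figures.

ε_t ≈ 0.00650

a = A_s f_y/(0.85 f'_c b) = 253.66 mm.
β₁ = 0.85, so c = a/β₁ = 253.66/0.85 = 298.42 mm.
From the linear strain diagram with ε_cu = 0.003: ε_t = 0.003 (d − c)/c = 0.003 × (945 − 298.42)/298.42 = 0.00650.
Since ε_t ≥ 0.005, the section is tension-controlled.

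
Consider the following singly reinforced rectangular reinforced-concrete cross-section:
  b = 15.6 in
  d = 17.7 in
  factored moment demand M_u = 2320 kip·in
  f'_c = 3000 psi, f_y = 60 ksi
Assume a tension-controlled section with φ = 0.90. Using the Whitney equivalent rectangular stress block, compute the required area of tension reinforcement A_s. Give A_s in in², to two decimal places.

M_n = M_u/φ = 2320/0.90 = 2577.78 kip·in.
From M_n = 0.85 f'_c a b (d − a/2):
a = d − √(d² − 2M_n/(0.85 f'_c b)) = 17.7 − √(17.7² − 2 × 2577.78/(0.85 × 3 × 15.6)) = 4.147 in.
A_s = 0.85 f'_c a b / f_y = 0.85 × 3 × 4.147 × 15.6 / 60 = 2.749 in².

A_s ≈ 2.75 in²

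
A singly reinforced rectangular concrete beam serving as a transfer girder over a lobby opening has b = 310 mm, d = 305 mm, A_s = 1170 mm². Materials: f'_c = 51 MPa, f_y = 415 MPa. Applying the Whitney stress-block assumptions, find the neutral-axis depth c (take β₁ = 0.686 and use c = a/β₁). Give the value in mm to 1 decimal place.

c ≈ 52.7 mm

T = A_s f_y = 1170 × 415 = 485550 N = 485.55 kN.
Setting C = 0.85 f'_c a b equal to T: a = 485550/(0.85 × 51 × 310) = 36.131 mm.
With β₁ = 0.686, c = a/β₁ = 36.131/0.686 = 52.7 mm.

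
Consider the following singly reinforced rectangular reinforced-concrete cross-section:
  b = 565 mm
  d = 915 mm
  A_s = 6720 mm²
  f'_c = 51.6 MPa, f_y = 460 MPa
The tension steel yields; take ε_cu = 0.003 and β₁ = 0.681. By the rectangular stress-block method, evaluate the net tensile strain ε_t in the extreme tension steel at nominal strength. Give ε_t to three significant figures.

ε_t ≈ 0.0120

a = A_s f_y/(0.85 f'_c b) = 124.74 mm.
β₁ = 0.681, so c = a/β₁ = 124.74/0.681 = 183.17 mm.
From the linear strain diagram with ε_cu = 0.003: ε_t = 0.003 (d − c)/c = 0.003 × (915 − 183.17)/183.17 = 0.0120.
Since ε_t ≥ 0.005, the section is tension-controlled.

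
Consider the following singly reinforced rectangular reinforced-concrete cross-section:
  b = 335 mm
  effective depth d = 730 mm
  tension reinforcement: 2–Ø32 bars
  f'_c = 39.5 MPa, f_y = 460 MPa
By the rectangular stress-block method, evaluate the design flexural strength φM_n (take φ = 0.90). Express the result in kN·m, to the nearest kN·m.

φM_n ≈ 464 kN·m

A_s = 2 × 804 = 1608 mm².
T = A_s f_y = 1608 × 460 = 739680 N = 739.68 kN.
From C = T: a = T/(0.85 f'_c b) = 739680/(0.85 × 39.5 × 335) = 65.76 mm.
M_n = T(d − a/2) = 739.68 kN × (730 − 32.88) mm = 515.65 kN·m.
φM_n = 0.90 × 515.65 = 464.09 kN·m.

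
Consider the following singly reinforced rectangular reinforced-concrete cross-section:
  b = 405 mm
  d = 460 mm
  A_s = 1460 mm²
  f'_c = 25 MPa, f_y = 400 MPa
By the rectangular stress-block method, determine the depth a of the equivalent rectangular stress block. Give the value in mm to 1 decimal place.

a ≈ 67.9 mm

T = A_s f_y = 1460 × 400 = 584000 N = 584 kN.
Setting C = 0.85 f'_c a b equal to T: a = 584000/(0.85 × 25 × 405) = 67.9 mm.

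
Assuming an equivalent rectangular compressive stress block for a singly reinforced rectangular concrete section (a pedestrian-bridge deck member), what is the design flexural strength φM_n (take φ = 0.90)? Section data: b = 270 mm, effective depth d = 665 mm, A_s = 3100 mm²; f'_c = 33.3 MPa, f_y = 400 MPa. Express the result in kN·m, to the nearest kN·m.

φM_n ≈ 652 kN·m

T = A_s f_y = 3100 × 400 = 1240000 N = 1240 kN.
From C = T: a = T/(0.85 f'_c b) = 1240000/(0.85 × 33.3 × 270) = 162.25 mm.
M_n = T(d − a/2) = 1240 kN × (665 − 81.125) mm = 724.01 kN·m.
φM_n = 0.90 × 724.01 = 651.61 kN·m.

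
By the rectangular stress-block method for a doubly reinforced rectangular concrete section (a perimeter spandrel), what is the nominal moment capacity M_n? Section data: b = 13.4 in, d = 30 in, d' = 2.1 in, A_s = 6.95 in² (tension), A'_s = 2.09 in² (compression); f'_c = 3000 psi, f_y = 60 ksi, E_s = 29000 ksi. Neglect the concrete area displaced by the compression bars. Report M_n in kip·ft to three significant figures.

M_n ≈ 917 kip·ft

Assume both steels yield.
a = (A_s − A'_s) f_y/(0.85 f'_c b) = (6.95 − 2.09) × 60/(0.85 × 3 × 13.4) = 8.534 in.
c = a/β₁ = 8.534/0.85 = 10.040 in; ε'_s = 0.003(c − d')/c = 0.0024 ≥ ε_y = 0.0021, so the compression steel yields.
M_n = (A_s − A'_s) f_y (d − a/2) + A'_s f_y (d − d') = 291.6 × (30 − 4.267) + 125.4 × (30 − 2.1) = 7503.7 + 3498.7 = 11002.4 kip·in = 11002.4/12 = 916.87 kip·ft.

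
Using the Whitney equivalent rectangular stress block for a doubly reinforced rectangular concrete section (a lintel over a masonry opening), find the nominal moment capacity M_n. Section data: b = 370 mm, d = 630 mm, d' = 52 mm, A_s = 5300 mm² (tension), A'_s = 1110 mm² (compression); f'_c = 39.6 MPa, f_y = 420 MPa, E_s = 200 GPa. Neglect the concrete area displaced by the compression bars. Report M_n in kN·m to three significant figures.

Assume both tension and compression steel yield.
Net tension couple steel: A_s − A'_s = 4190 mm².
a = (A_s − A'_s) f_y / (0.85 f'_c b) = 1759800/(0.85 × 39.6 × 370) = 141.30 mm.
c = a/β₁ = 141.30/0.767 = 184.22 mm; ε'_s = 0.003(c − d')/c = 0.0022 ≥ f_y/E_s = 0.0021, so compression steel does yield.
M_n = (A_s − A'_s) f_y (d − a/2) + A'_s f_y (d − d') = [1759800 × (630 − 70.65) + 466200 × (630 − 52)] × 10⁻⁶ = 984.34 + 269.46 = 1253.80 kN·m.

M_n ≈ 1250 kN·m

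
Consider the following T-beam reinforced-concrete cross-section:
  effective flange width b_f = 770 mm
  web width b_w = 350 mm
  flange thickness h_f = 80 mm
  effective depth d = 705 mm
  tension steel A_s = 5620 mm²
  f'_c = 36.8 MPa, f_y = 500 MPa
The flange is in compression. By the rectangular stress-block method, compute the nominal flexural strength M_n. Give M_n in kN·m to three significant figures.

M_n ≈ 1800 kN·m

Tension: T = A_s f_y = 5620 × 500 = 2810000 N.
Try a within the flange: a = T/(0.85 f'_c b_f) = 2810000/(0.85 × 36.8 × 770) = 116.67 mm.
a = 116.67 > h_f = 80 mm: the block extends into the web. Split into flange-overhang and web parts.
C_f = 0.85 f'_c (b_f − b_w) h_f = 0.85 × 36.8 × (770 − 350) × 80 = 1051008 N.
Remaining web compression depth: a_w = (T − C_f)/(0.85 f'_c b_w) = (2810000 − 1051008)/(0.85 × 36.8 × 350) = 160.67 mm.
M_n = C_f(d − h_f/2) + (T − C_f)(d − a_w/2) = 1051008 × (705 − 40) + 1758992 × (705 − 80.335) = 698.92 + 1098.78 = 1797.70 × 10⁶ N·mm.
M_n = 1797.70 kN·m.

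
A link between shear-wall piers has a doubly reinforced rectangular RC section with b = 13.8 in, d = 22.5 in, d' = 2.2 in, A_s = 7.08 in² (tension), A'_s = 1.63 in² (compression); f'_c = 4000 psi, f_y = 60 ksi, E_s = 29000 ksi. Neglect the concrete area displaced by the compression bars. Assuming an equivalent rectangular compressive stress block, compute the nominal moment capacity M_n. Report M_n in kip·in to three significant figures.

M_n ≈ 8200 kip·in

Assume both steels yield.
a = (A_s − A'_s) f_y/(0.85 f'_c b) = (7.08 − 1.63) × 60/(0.85 × 4 × 13.8) = 6.969 in.
c = a/β₁ = 6.969/0.85 = 8.199 in; ε'_s = 0.003(c − d')/c = 0.0022 ≥ ε_y = 0.0021, so the compression steel yields.
M_n = (A_s − A'_s) f_y (d − a/2) + A'_s f_y (d − d') = 327 × (22.5 − 3.4845) + 97.8 × (22.5 − 2.2) = 6218.1 + 1985.3 = 8203.4 kip·in.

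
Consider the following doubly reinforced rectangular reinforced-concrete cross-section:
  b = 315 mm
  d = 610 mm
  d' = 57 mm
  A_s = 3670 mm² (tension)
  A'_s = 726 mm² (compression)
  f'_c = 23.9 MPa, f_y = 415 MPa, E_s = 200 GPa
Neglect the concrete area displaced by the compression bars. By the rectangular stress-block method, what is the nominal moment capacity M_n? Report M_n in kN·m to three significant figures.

Assume both tension and compression steel yield.
Net tension couple steel: A_s − A'_s = 2944 mm².
a = (A_s − A'_s) f_y / (0.85 f'_c b) = 1221760/(0.85 × 23.9 × 315) = 190.92 mm.
c = a/β₁ = 190.92/0.85 = 224.61 mm; ε'_s = 0.003(c − d')/c = 0.0022 ≥ f_y/E_s = 0.0021, so compression steel does yield.
M_n = (A_s − A'_s) f_y (d − a/2) + A'_s f_y (d − d') = [1221760 × (610 − 95.46) + 301290 × (610 − 57)] × 10⁻⁶ = 628.64 + 166.61 = 795.25 kN·m.

M_n ≈ 795 kN·m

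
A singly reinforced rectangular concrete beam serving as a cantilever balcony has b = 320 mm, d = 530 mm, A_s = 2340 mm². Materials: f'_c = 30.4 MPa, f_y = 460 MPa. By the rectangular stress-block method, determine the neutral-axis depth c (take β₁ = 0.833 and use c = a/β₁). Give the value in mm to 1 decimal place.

c ≈ 156.3 mm

T = A_s f_y = 2340 × 460 = 1076400 N = 1076.4 kN.
Setting C = 0.85 f'_c a b equal to T: a = 1076400/(0.85 × 30.4 × 320) = 130.176 mm.
With β₁ = 0.833, c = a/β₁ = 130.176/0.833 = 156.3 mm.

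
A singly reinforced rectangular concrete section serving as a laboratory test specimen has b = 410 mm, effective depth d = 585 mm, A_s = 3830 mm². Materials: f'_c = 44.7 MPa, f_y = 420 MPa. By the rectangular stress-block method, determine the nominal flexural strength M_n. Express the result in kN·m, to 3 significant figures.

M_n ≈ 858 kN·m

T = A_s f_y = 3830 × 420 = 1608600 N = 1608.6 kN.
From C = T: a = T/(0.85 f'_c b) = 1608600/(0.85 × 44.7 × 410) = 103.26 mm.
M_n = T(d − a/2) = 1608.6 kN × (585 − 51.63) mm = 857.98 kN·m.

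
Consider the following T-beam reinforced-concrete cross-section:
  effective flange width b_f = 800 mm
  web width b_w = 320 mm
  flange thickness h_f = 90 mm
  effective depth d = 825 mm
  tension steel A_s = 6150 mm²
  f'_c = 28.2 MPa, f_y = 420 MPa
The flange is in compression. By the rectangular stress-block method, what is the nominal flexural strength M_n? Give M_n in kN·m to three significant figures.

Tension: T = A_s f_y = 6150 × 420 = 2583000 N.
Try a within the flange: a = T/(0.85 f'_c b_f) = 2583000/(0.85 × 28.2 × 800) = 134.70 mm.
a = 134.70 > h_f = 90 mm: the block extends into the web. Split into flange-overhang and web parts.
C_f = 0.85 f'_c (b_f − b_w) h_f = 0.85 × 28.2 × (800 − 320) × 90 = 1035504 N.
Remaining web compression depth: a_w = (T − C_f)/(0.85 f'_c b_w) = (2583000 − 1035504)/(0.85 × 28.2 × 320) = 201.75 mm.
M_n = C_f(d − h_f/2) + (T − C_f)(d − a_w/2) = 1035504 × (825 − 45) + 1547496 × (825 − 100.875) = 807.69 + 1120.58 = 1928.27 × 10⁶ N·mm.
M_n = 1928.27 kN·m.

M_n ≈ 1930 kN·m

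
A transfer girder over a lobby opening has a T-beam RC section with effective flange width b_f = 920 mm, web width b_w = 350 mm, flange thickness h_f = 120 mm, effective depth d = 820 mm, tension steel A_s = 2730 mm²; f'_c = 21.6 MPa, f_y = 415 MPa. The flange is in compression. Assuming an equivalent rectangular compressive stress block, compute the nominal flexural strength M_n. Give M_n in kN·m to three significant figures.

M_n ≈ 891 kN·m

Tension: T = A_s f_y = 2730 × 415 = 1132950 N.
Try a within the flange: a = T/(0.85 f'_c b_f) = 1132950/(0.85 × 21.6 × 920) = 67.07 mm.
Since a = 67.07 ≤ h_f = 120 mm, the stress block lies entirely in the flange; analyse as a rectangular beam of width b_f.
M_n = T(d − a/2) = 1132950 × (820 − 33.535) = 891.03 × 10⁶ N·mm.
M_n = 891.03 kN·m.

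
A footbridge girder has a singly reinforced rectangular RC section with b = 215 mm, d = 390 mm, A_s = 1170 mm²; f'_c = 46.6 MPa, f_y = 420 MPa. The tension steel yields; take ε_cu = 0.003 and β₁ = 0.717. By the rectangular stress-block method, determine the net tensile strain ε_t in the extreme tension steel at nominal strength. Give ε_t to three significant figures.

ε_t ≈ 0.0115

a = A_s f_y/(0.85 f'_c b) = 57.70 mm.
β₁ = 0.717, so c = a/β₁ = 57.70/0.717 = 80.47 mm.
From the linear strain diagram with ε_cu = 0.003: ε_t = 0.003 (d − c)/c = 0.003 × (390 − 80.47)/80.47 = 0.0115.
Since ε_t ≥ 0.005, the section is tension-controlled.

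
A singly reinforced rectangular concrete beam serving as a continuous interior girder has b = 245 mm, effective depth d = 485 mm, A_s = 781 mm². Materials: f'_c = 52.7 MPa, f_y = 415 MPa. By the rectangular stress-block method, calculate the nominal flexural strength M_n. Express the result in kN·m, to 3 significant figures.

M_n ≈ 152 kN·m

T = A_s f_y = 781 × 415 = 324115 N = 324.115 kN.
From C = T: a = T/(0.85 f'_c b) = 324115/(0.85 × 52.7 × 245) = 29.53 mm.
M_n = T(d − a/2) = 324.115 kN × (485 − 14.765) mm = 152.41 kN·m.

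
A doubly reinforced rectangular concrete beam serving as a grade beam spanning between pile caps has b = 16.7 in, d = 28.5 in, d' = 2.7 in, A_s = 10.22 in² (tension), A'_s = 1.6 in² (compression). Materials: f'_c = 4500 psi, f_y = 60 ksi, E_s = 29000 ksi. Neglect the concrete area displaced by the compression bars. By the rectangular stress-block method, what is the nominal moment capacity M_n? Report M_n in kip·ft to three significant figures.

M_n ≈ 1260 kip·ft

Assume both steels yield.
a = (A_s − A'_s) f_y/(0.85 f'_c b) = (10.22 − 1.6) × 60/(0.85 × 4.5 × 16.7) = 8.097 in.
c = a/β₁ = 8.097/0.825 = 9.815 in; ε'_s = 0.003(c − d')/c = 0.0022 ≥ ε_y = 0.0021, so the compression steel yields.
M_n = (A_s − A'_s) f_y (d − a/2) + A'_s f_y (d − d') = 517.2 × (28.5 − 4.0485) + 96 × (28.5 − 2.7) = 12646.3 + 2476.8 = 15123.1 kip·in = 15123.1/12 = 1260.26 kip·ft.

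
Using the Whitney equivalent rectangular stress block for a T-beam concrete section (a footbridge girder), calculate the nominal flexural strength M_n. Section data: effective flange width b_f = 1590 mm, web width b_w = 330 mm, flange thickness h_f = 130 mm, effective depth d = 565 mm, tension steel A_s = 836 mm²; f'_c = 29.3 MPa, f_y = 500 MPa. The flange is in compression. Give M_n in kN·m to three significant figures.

Tension: T = A_s f_y = 836 × 500 = 418000 N.
Try a within the flange: a = T/(0.85 f'_c b_f) = 418000/(0.85 × 29.3 × 1590) = 10.56 mm.
Since a = 10.56 ≤ h_f = 130 mm, the stress block lies entirely in the flange; analyse as a rectangular beam of width b_f.
M_n = T(d − a/2) = 418000 × (565 − 5.28) = 233.96 × 10⁶ N·mm.
M_n = 233.96 kN·m.

M_n ≈ 234 kN·m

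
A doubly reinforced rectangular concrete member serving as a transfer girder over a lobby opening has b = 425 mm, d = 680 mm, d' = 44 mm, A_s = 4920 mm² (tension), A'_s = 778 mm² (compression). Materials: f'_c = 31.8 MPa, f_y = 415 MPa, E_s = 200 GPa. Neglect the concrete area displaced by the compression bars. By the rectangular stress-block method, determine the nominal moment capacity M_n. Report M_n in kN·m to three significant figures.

M_n ≈ 1250 kN·m

Assume both tension and compression steel yield.
Net tension couple steel: A_s − A'_s = 4142 mm².
a = (A_s − A'_s) f_y / (0.85 f'_c b) = 1718930/(0.85 × 31.8 × 425) = 149.63 mm.
c = a/β₁ = 149.63/0.823 = 181.81 mm; ε'_s = 0.003(c − d')/c = 0.0023 ≥ f_y/E_s = 0.0021, so compression steel does yield.
M_n = (A_s − A'_s) f_y (d − a/2) + A'_s f_y (d − d') = [1718930 × (680 − 74.815) + 322870 × (680 − 44)] × 10⁻⁶ = 1040.27 + 205.35 = 1245.62 kN·m.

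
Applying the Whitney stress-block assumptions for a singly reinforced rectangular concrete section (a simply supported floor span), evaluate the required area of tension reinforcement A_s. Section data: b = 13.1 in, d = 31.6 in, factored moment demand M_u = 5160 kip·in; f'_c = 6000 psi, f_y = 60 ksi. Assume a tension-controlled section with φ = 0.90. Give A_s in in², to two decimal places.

M_n = M_u/φ = 5160/0.90 = 5733.33 kip·in.
From M_n = 0.85 f'_c a b (d − a/2):
a = d − √(d² − 2M_n/(0.85 f'_c b)) = 31.6 − √(31.6² − 2 × 5733.33/(0.85 × 6 × 13.1)) = 2.844 in.
A_s = 0.85 f'_c a b / f_y = 0.85 × 6 × 2.844 × 13.1 / 60 = 3.167 in².

A_s ≈ 3.17 in²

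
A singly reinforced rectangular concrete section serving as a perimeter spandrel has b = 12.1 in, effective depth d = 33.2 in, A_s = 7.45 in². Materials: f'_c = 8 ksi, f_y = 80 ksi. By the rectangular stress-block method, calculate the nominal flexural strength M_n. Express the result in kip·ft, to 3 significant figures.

M_n ≈ 1470 kip·ft

T = A_s f_y = 7.45 × 80 = 596 kips.
a = T/(0.85 f'_c b) = 596/(0.85 × 8 × 12.1) = 7.244 in.
M_n = T(d − a/2) = 596 × (33.2 − 3.622) = 17628.5 kip·in = 17628.5/12 = 1469.04 kip·ft.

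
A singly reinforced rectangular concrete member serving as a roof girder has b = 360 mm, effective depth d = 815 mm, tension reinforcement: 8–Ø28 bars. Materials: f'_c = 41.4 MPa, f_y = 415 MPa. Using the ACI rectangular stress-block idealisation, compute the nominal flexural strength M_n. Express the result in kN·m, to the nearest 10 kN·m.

A_s = 8 × 616 = 4928 mm².
T = A_s f_y = 4928 × 415 = 2045120 N = 2045.12 kN.
From C = T: a = T/(0.85 f'_c b) = 2045120/(0.85 × 41.4 × 360) = 161.43 mm.
M_n = T(d − a/2) = 2045.12 kN × (815 − 80.715) mm = 1501.70 kN·m.

M_n ≈ 1500 kN·m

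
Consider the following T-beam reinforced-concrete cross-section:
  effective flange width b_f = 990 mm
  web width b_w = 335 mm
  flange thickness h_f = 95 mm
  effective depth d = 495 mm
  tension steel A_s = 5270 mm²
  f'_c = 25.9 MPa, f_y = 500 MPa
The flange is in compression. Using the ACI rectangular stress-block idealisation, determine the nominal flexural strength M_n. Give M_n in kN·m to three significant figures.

Tension: T = A_s f_y = 5270 × 500 = 2635000 N.
Try a within the flange: a = T/(0.85 f'_c b_f) = 2635000/(0.85 × 25.9 × 990) = 120.90 mm.
a = 120.90 > h_f = 95 mm: the block extends into the web. Split into flange-overhang and web parts.
C_f = 0.85 f'_c (b_f − b_w) h_f = 0.85 × 25.9 × (990 − 335) × 95 = 1369883 N.
Remaining web compression depth: a_w = (T − C_f)/(0.85 f'_c b_w) = (2635000 − 1369883)/(0.85 × 25.9 × 335) = 171.54 mm.
M_n = C_f(d − h_f/2) + (T − C_f)(d − a_w/2) = 1369883 × (495 − 47.5) + 1265117 × (495 − 85.77) = 613.02 + 517.72 = 1130.74 × 10⁶ N·mm.
M_n = 1130.74 kN·m.

M_n ≈ 1130 kN·m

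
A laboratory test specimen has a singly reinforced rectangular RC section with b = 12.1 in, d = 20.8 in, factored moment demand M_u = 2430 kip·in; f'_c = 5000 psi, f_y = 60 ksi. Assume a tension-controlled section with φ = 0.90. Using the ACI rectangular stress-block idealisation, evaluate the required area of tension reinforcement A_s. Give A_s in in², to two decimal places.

A_s ≈ 2.31 in²

M_n = M_u/φ = 2430/0.90 = 2700 kip·in.
From M_n = 0.85 f'_c a b (d − a/2):
a = d − √(d² − 2M_n/(0.85 f'_c b)) = 20.8 − √(20.8² − 2 × 2700/(0.85 × 5 × 12.1)) = 2.699 in.
A_s = 0.85 f'_c a b / f_y = 0.85 × 5 × 2.699 × 12.1 / 60 = 2.313 in².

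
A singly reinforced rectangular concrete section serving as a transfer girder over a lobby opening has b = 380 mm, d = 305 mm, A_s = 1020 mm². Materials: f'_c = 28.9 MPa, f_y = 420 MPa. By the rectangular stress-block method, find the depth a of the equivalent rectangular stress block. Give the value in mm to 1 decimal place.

T = A_s f_y = 1020 × 420 = 428400 N = 428.4 kN.
Setting C = 0.85 f'_c a b equal to T: a = 428400/(0.85 × 28.9 × 380) = 45.9 mm.

a ≈ 45.9 mm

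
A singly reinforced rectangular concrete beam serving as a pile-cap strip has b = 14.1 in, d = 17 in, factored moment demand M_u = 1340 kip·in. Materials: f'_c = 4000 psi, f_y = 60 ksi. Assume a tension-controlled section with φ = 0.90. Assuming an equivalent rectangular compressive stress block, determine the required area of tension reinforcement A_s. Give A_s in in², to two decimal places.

A_s ≈ 1.55 in²

M_n = M_u/φ = 1340/0.90 = 1488.89 kip·in.
From M_n = 0.85 f'_c a b (d − a/2):
a = d − √(d² − 2M_n/(0.85 f'_c b)) = 17 − √(17² − 2 × 1488.89/(0.85 × 4 × 14.1)) = 1.937 in.
A_s = 0.85 f'_c a b / f_y = 0.85 × 4 × 1.937 × 14.1 / 60 = 1.548 in².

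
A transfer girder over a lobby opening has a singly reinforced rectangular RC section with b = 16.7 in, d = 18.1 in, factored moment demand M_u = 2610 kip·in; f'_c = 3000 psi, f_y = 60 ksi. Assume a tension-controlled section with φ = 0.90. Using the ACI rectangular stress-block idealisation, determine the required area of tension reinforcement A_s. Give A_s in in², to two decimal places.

M_n = M_u/φ = 2610/0.90 = 2900 kip·in.
From M_n = 0.85 f'_c a b (d − a/2):
a = d − √(d² − 2M_n/(0.85 f'_c b)) = 18.1 − √(18.1² − 2 × 2900/(0.85 × 3 × 16.7)) = 4.265 in.
A_s = 0.85 f'_c a b / f_y = 0.85 × 3 × 4.265 × 16.7 / 60 = 3.027 in².

A_s ≈ 3.03 in²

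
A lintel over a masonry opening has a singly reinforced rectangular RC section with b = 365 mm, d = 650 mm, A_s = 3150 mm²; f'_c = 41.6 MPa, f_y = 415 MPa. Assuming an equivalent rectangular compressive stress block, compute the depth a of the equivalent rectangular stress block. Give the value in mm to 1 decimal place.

T = A_s f_y = 3150 × 415 = 1307250 N = 1307.25 kN.
Setting C = 0.85 f'_c a b equal to T: a = 1307250/(0.85 × 41.6 × 365) = 101.3 mm.

a ≈ 101.3 mm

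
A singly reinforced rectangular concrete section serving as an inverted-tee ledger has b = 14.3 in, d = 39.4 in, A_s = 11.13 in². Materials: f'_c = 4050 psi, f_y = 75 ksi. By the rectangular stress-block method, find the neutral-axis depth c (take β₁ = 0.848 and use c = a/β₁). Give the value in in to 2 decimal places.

T = A_s f_y = 11.13 × 75 = 834.75 kips.
a = T/(0.85 f'_c b) = 834.75/(0.85 × 4.05 × 14.3) = 16.9569 in.
With β₁ = 0.848, c = a/β₁ = 16.9569/0.848 = 20.00 in.

c ≈ 20.00 in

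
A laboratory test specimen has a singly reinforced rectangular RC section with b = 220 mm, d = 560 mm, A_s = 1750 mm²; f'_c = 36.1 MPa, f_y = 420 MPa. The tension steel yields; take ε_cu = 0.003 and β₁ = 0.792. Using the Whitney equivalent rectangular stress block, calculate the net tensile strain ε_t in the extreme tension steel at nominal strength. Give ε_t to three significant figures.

a = A_s f_y/(0.85 f'_c b) = 108.88 mm.
β₁ = 0.792, so c = a/β₁ = 108.88/0.792 = 137.47 mm.
From the linear strain diagram with ε_cu = 0.003: ε_t = 0.003 (d − c)/c = 0.003 × (560 − 137.47)/137.47 = 0.00922.
Since ε_t ≥ 0.005, the section is tension-controlled.

ε_t ≈ 0.00922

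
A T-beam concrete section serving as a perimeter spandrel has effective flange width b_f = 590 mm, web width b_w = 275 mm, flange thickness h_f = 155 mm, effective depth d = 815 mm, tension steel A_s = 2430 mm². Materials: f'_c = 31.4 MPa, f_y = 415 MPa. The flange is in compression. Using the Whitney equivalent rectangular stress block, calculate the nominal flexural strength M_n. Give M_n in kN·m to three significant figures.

Tension: T = A_s f_y = 2430 × 415 = 1008450 N.
Try a within the flange: a = T/(0.85 f'_c b_f) = 1008450/(0.85 × 31.4 × 590) = 64.04 mm.
Since a = 64.04 ≤ h_f = 155 mm, the stress block lies entirely in the flange; analyse as a rectangular beam of width b_f.
M_n = T(d − a/2) = 1008450 × (815 − 32.02) = 789.60 × 10⁶ N·mm.
M_n = 789.60 kN·m.

M_n ≈ 790 kN·m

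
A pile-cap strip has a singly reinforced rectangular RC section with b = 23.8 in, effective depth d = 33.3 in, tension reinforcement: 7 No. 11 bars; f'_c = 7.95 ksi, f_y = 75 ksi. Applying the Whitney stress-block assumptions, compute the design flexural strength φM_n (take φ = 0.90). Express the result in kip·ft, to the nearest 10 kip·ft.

A_s = 7 × 1.56 = 10.92 in².
T = A_s f_y = 10.92 × 75 = 819 kips.
a = T/(0.85 f'_c b) = 819/(0.85 × 7.95 × 23.8) = 5.092 in.
M_n = T(d − a/2) = 819 × (33.3 − 2.546) = 25187.5 kip·in = 25187.5/12 = 2098.96 kip·ft.
φM_n = 0.90 × 2098.96 = 1889.06 kip·ft.

φM_n ≈ 1890 kip·ft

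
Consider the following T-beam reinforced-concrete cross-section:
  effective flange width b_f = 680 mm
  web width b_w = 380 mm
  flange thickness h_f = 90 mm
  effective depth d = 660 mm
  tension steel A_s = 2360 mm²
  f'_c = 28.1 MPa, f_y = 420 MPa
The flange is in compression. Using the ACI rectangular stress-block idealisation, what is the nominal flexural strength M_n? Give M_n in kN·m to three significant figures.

M_n ≈ 624 kN·m

Tension: T = A_s f_y = 2360 × 420 = 991200 N.
Try a within the flange: a = T/(0.85 f'_c b_f) = 991200/(0.85 × 28.1 × 680) = 61.03 mm.
Since a = 61.03 ≤ h_f = 90 mm, the stress block lies entirely in the flange; analyse as a rectangular beam of width b_f.
M_n = T(d − a/2) = 991200 × (660 − 30.515) = 623.95 × 10⁶ N·mm.
M_n = 623.95 kN·m.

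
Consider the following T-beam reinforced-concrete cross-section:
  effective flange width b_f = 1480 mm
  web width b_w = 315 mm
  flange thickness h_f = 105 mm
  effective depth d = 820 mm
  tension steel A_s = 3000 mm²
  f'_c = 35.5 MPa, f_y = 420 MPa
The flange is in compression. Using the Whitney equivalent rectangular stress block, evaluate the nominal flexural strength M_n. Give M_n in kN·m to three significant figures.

M_n ≈ 1020 kN·m

Tension: T = A_s f_y = 3000 × 420 = 1260000 N.
Try a within the flange: a = T/(0.85 f'_c b_f) = 1260000/(0.85 × 35.5 × 1480) = 28.21 mm.
Since a = 28.21 ≤ h_f = 105 mm, the stress block lies entirely in the flange; analyse as a rectangular beam of width b_f.
M_n = T(d − a/2) = 1260000 × (820 − 14.105) = 1015.43 × 10⁶ N·mm.
M_n = 1015.43 kN·m.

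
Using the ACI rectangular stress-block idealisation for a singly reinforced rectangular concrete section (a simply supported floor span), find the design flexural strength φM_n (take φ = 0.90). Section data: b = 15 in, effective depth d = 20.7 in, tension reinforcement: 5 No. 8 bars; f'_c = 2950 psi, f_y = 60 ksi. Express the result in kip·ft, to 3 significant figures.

A_s = 5 × 0.79 = 3.95 in².
T = A_s f_y = 3.95 × 60 = 237 kips.
a = T/(0.85 f'_c b) = 237/(0.85 × 2.95 × 15) = 6.301 in.
M_n = T(d − a/2) = 237 × (20.7 − 3.1505) = 4159.2 kip·in = 4159.2/12 = 346.60 kip·ft.
φM_n = 0.90 × 346.60 = 311.94 kip·ft.

φM_n ≈ 312 kip·ft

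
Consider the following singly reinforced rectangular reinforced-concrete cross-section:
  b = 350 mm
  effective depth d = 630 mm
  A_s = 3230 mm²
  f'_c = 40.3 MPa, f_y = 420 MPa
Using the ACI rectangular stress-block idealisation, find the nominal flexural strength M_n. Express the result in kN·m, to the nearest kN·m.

M_n ≈ 778 kN·m

T = A_s f_y = 3230 × 420 = 1356600 N = 1356.6 kN.
From C = T: a = T/(0.85 f'_c b) = 1356600/(0.85 × 40.3 × 350) = 113.15 mm.
M_n = T(d − a/2) = 1356.6 kN × (630 − 56.575) mm = 777.91 kN·m.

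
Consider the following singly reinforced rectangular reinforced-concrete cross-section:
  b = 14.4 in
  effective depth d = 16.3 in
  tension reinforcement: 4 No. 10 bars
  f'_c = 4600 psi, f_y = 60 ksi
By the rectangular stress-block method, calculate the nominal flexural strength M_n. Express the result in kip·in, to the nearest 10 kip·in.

A_s = 4 × 1.27 = 5.08 in².
T = A_s f_y = 5.08 × 60 = 304.8 kips.
a = T/(0.85 f'_c b) = 304.8/(0.85 × 4.6 × 14.4) = 5.413 in.
M_n = T(d − a/2) = 304.8 × (16.3 − 2.7065) = 4143.3 kip·in.

M_n ≈ 4140 kip·in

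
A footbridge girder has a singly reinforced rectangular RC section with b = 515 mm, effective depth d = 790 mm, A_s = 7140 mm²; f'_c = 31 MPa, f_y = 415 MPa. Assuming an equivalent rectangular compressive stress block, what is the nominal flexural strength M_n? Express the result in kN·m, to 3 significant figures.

M_n ≈ 2020 kN·m

T = A_s f_y = 7140 × 415 = 2963100 N = 2963.1 kN.
From C = T: a = T/(0.85 f'_c b) = 2963100/(0.85 × 31 × 515) = 218.35 mm.
M_n = T(d − a/2) = 2963.1 kN × (790 − 109.175) mm = 2017.35 kN·m.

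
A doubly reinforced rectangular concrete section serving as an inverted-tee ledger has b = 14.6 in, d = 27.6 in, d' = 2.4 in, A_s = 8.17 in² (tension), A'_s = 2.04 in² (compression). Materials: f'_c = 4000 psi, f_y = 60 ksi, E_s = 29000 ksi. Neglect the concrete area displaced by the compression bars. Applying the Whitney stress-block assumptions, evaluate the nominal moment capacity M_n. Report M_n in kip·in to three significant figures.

Assume both steels yield.
a = (A_s − A'_s) f_y/(0.85 f'_c b) = (8.17 − 2.04) × 60/(0.85 × 4 × 14.6) = 7.409 in.
c = a/β₁ = 7.409/0.85 = 8.716 in; ε'_s = 0.003(c − d')/c = 0.0022 ≥ ε_y = 0.0021, so the compression steel yields.
M_n = (A_s − A'_s) f_y (d − a/2) + A'_s f_y (d − d') = 367.8 × (27.6 − 3.7045) + 122.4 × (27.6 − 2.4) = 8788.8 + 3084.5 = 11873.3 kip·in.

M_n ≈ 11900 kip·in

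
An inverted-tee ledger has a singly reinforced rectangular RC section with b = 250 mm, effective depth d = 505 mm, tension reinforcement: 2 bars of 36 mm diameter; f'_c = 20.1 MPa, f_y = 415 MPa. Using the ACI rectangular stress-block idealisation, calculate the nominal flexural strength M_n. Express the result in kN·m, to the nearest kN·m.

A_s = 2 × 1018 = 2036 mm².
T = A_s f_y = 2036 × 415 = 844940 N = 844.94 kN.
From C = T: a = T/(0.85 f'_c b) = 844940/(0.85 × 20.1 × 250) = 197.82 mm.
M_n = T(d − a/2) = 844.94 kN × (505 − 98.91) mm = 343.12 kN·m.

M_n ≈ 343 kN·m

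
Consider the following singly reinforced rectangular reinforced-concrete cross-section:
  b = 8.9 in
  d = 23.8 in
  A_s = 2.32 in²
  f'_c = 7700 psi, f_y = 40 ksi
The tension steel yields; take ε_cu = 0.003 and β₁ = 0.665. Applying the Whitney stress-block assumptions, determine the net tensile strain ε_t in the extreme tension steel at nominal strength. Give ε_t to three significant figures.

a = A_s f_y/(0.85 f'_c b) = 1.593 in.
β₁ = 0.665, so c = a/β₁ = 1.593/0.665 = 2.395 in.
From the linear strain diagram with ε_cu = 0.003: ε_t = 0.003 (d − c)/c = 0.003 × (23.8 − 2.395)/2.395 = 0.0268.
Since ε_t ≥ 0.005, the section is tension-controlled.

ε_t ≈ 0.0268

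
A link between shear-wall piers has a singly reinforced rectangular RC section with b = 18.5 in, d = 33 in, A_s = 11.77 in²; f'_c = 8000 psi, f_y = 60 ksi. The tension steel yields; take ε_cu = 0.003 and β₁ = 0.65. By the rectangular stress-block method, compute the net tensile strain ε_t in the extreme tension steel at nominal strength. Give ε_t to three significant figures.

a = A_s f_y/(0.85 f'_c b) = 5.614 in.
β₁ = 0.65, so c = a/β₁ = 5.614/0.65 = 8.637 in.
From the linear strain diagram with ε_cu = 0.003: ε_t = 0.003 (d − c)/c = 0.003 × (33 − 8.637)/8.637 = 0.00846.
Since ε_t ≥ 0.005, the section is tension-controlled.

ε_t ≈ 0.00846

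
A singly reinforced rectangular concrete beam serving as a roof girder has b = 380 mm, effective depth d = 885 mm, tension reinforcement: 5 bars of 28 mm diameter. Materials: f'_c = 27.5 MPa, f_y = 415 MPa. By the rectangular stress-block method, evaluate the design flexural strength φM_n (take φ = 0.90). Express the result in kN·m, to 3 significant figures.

φM_n ≈ 935 kN·m

A_s = 5 × 616 = 3080 mm².
T = A_s f_y = 3080 × 415 = 1278200 N = 1278.2 kN.
From C = T: a = T/(0.85 f'_c b) = 1278200/(0.85 × 27.5 × 380) = 143.90 mm.
M_n = T(d − a/2) = 1278.2 kN × (885 − 71.95) mm = 1039.24 kN·m.
φM_n = 0.90 × 1039.24 = 935.32 kN·m.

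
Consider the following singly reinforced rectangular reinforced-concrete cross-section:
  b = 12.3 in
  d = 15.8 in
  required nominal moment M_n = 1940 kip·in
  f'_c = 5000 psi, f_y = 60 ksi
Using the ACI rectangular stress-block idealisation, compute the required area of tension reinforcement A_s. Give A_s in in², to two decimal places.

From M_n = 0.85 f'_c a b (d − a/2):
a = d − √(d² − 2M_n/(0.85 f'_c b)) = 15.8 − √(15.8² − 2 × 1940/(0.85 × 5 × 12.3)) = 2.555 in.
A_s = 0.85 f'_c a b / f_y = 0.85 × 5 × 2.555 × 12.3 / 60 = 2.226 in².

A_s ≈ 2.23 in²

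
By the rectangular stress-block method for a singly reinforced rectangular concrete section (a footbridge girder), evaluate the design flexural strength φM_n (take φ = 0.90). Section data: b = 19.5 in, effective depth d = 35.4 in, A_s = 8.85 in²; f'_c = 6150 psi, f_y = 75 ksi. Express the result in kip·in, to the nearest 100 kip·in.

φM_n ≈ 19200 kip·in

T = A_s f_y = 8.85 × 75 = 663.75 kips.
a = T/(0.85 f'_c b) = 663.75/(0.85 × 6.15 × 19.5) = 6.511 in.
M_n = T(d − a/2) = 663.75 × (35.4 − 3.2555) = 21335.9 kip·in.
φM_n = 0.90 × 21335.9 = 19202.3 kip·in.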